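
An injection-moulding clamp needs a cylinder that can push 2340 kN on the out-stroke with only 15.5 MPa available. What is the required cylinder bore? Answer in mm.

D ≈ 438 mm

Extension force acts on the full piston face: F = P × (π/4)D².
D = √(4F / (πP)) = √(4 × 2340 kN / (π × 15.5 MPa))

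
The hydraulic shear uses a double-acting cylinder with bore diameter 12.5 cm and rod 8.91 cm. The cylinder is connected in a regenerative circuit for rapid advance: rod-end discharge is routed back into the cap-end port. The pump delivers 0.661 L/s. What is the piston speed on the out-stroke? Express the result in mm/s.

In regeneration the rod-end outflow joins the pump flow into the cap end, so the net volume the pump must supply per unit advance equals the rod cross-section area.
Rod cross-section A_rod = π/4 × (8.91 cm)² = 62.35 cm^2
v = Q_pump / A_rod

v ≈ 106 mm/s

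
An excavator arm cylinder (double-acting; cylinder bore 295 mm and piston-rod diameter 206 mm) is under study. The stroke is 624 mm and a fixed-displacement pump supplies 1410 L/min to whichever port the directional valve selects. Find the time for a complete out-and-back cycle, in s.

t ≈ 2.74 s

Cap-side area A_cap = π/4 × (295 mm)² = 68350 mm^2
Rod-side annular area A_ann = π/4 × (295² − 206²) = 35020 mm^2
t_ext = A_cap·L/Q = 1.815 s
t_ret = A_ann·L/Q = 0.9299 s
t_cycle = t_ext + t_ret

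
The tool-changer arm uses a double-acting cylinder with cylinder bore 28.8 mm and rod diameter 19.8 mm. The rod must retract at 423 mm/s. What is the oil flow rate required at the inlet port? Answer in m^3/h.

Rod-side annular area A_ann = π/4 × (28.8² − 19.8²) = 343.5 mm^2
Q = A × v

Q ≈ 0.523 m^3/h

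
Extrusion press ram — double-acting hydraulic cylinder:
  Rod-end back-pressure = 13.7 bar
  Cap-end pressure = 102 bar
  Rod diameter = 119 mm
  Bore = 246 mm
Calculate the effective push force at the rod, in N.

F ≈ 4.35e5 N

Cap-side area A_cap = π/4 × (246 mm)² = 47530 mm^2
Rod-side annular area A_ann = π/4 × (246² − 119²) = 36410 mm^2
Net thrust = P_cap·A_cap − P_rod·A_ann = 4.848e5 N − 49880 N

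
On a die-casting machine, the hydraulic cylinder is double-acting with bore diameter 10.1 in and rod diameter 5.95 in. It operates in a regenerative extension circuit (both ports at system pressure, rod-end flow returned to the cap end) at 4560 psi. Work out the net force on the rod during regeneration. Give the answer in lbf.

With equal pressure on both faces, forces on the annular region cancel; the net push is pressure × rod cross-section.
Rod cross-section A_rod = π/4 × (5.95 in)² = 27.81 in^2
F = P × A_rod

F ≈ 1.27e5 lbf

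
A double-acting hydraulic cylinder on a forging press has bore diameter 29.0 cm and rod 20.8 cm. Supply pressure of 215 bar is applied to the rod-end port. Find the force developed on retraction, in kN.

F ≈ 690 kN

Rod-side annular area A_ann = π/4 × (29.0² − 20.8²) = 320.7 cm^2
On retraction the pressure acts on the annular area (bore minus rod).
F = P × A_ann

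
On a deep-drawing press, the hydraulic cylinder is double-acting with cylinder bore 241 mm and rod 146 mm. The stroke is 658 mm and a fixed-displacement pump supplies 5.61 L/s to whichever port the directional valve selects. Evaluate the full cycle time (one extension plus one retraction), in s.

Cap-side area A_cap = π/4 × (241 mm)² = 45620 mm^2
Rod-side annular area A_ann = π/4 × (241² − 146²) = 28880 mm^2
t_ext = A_cap·L/Q = 5.350 s
t_ret = A_ann·L/Q = 3.387 s
t_cycle = t_ext + t_ret

t ≈ 8.74 s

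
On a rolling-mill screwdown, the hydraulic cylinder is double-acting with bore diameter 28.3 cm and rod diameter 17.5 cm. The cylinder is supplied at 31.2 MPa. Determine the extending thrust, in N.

Cap-side area A_cap = π/4 × (28.3 cm)² = 629.0 cm^2
F = P × A_cap = 31.2 MPa × A_cap

F ≈ 1.96e6 N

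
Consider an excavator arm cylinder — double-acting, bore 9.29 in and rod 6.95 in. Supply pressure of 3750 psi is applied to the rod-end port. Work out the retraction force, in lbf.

F ≈ 1.12e5 lbf

Rod-side annular area A_ann = π/4 × (9.29² − 6.95²) = 29.85 in^2
On retraction the pressure acts on the annular area (bore minus rod).
F = P × A_ann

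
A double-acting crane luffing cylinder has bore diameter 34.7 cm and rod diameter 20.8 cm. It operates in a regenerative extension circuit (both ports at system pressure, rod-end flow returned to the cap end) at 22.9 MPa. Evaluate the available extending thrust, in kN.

F ≈ 778 kN

With equal pressure on both faces, forces on the annular region cancel; the net push is pressure × rod cross-section.
Rod cross-section A_rod = π/4 × (20.8 cm)² = 339.8 cm^2
F = P × A_rod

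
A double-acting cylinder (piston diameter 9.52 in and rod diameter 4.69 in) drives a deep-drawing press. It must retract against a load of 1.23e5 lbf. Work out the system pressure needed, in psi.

P ≈ 2280 psi

Rod-side annular area A_ann = π/4 × (9.52² − 4.69²) = 53.91 in^2
Retraction: pressure acts on the annular area.
P = F / A = 1.23e5 lbf / A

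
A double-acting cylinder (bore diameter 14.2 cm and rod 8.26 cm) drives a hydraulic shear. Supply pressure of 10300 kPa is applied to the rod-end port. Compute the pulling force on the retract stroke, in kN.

Rod-side annular area A_ann = π/4 × (14.2² − 8.26²) = 104.8 cm^2
On retraction the pressure acts on the annular area (bore minus rod).
F = P × A_ann

F ≈ 108 kN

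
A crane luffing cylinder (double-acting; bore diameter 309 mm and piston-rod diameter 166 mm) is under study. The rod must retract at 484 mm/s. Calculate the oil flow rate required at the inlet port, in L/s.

Q ≈ 25.8 L/s

Rod-side annular area A_ann = π/4 × (309² − 166²) = 53350 mm^2
Q = A × v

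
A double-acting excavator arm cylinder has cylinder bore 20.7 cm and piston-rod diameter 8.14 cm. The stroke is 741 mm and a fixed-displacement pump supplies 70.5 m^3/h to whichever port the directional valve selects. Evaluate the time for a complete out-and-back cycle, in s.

Cap-side area A_cap = π/4 × (20.7 cm)² = 336.5 cm^2
Rod-side annular area A_ann = π/4 × (20.7² − 8.14²) = 284.5 cm^2
t_ext = A_cap·L/Q = 1.273 s
t_ret = A_ann·L/Q = 1.076 s
t_cycle = t_ext + t_ret

t ≈ 2.35 s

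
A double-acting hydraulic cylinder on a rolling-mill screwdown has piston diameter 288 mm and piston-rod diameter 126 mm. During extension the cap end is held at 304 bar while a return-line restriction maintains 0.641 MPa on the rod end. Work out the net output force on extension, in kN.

F ≈ 1950 kN

Cap-side area A_cap = π/4 × (288 mm)² = 65140 mm^2
Rod-side annular area A_ann = π/4 × (288² − 126²) = 52680 mm^2
Net thrust = P_cap·A_cap − P_rod·A_ann = 1980 kN − 33.76 kN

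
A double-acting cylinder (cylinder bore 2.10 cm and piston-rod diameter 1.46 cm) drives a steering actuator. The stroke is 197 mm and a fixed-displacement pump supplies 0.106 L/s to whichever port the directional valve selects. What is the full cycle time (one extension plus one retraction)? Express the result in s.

Cap-side area A_cap = π/4 × (2.10 cm)² = 3.464 cm^2
Rod-side annular area A_ann = π/4 × (2.10² − 1.46²) = 1.789 cm^2
t_ext = A_cap·L/Q = 0.6437 s
t_ret = A_ann·L/Q = 0.3326 s
t_cycle = t_ext + t_ret

t ≈ 0.976 s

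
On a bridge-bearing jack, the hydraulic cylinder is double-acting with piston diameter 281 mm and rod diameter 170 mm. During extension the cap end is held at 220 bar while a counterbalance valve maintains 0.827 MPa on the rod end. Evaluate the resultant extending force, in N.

Cap-side area A_cap = π/4 × (281 mm)² = 62020 mm^2
Rod-side annular area A_ann = π/4 × (281² − 170²) = 39320 mm^2
Net thrust = P_cap·A_cap − P_rod·A_ann = 1.364e6 N − 32520 N

F ≈ 1.33e6 N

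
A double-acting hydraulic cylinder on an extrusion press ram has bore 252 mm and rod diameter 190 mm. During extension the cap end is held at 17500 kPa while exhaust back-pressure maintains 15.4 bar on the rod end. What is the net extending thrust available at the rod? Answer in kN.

F ≈ 840 kN

Cap-side area A_cap = π/4 × (252 mm)² = 49880 mm^2
Rod-side annular area A_ann = π/4 × (252² − 190²) = 21520 mm^2
Net thrust = P_cap·A_cap − P_rod·A_ann = 872.8 kN − 33.15 kN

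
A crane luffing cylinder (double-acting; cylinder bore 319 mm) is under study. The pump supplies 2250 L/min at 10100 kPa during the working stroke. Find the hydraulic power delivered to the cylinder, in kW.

W ≈ 379 kW

Hydraulic power = P × Q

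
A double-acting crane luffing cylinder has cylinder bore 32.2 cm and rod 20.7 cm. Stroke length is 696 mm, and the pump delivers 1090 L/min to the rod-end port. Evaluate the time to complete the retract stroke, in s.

t ≈ 1.83 s

Rod-side annular area A_ann = π/4 × (32.2² − 20.7²) = 477.8 cm^2
Swept volume V = A × L; t = V / Q = A·L / Q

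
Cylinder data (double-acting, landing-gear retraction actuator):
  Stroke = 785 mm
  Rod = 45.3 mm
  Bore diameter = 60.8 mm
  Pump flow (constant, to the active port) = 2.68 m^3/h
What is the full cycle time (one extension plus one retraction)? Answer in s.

Cap-side area A_cap = π/4 × (60.8 mm)² = 2903 mm^2
Rod-side annular area A_ann = π/4 × (60.8² − 45.3²) = 1292 mm^2
t_ext = A_cap·L/Q = 3.062 s
t_ret = A_ann·L/Q = 1.362 s
t_cycle = t_ext + t_ret

t ≈ 4.42 s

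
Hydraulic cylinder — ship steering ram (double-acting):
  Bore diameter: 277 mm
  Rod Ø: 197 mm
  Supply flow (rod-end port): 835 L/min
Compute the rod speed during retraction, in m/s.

v ≈ 0.467 m/s

Rod-side annular area A_ann = π/4 × (277² − 197²) = 29780 mm^2
Flow into the rod-end port fills the annular volume.
v = Q / A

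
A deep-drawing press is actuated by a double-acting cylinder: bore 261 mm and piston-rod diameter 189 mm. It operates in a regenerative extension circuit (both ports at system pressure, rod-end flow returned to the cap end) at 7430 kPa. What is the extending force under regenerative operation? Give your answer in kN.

With equal pressure on both faces, forces on the annular region cancel; the net push is pressure × rod cross-section.
Rod cross-section A_rod = π/4 × (189 mm)² = 28060 mm^2
F = P × A_rod

F ≈ 208 kN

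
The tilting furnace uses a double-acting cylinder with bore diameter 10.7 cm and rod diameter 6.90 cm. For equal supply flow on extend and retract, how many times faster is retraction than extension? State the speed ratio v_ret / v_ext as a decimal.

Cap-side area A_cap = π/4 × (10.7 cm)² = 89.92 cm^2
Rod-side annular area A_ann = π/4 × (10.7² − 6.90²) = 52.53 cm^2
For equal Q, v ∝ 1/A, so v_ret/v_ext = A_cap/A_ann.

v_ret/v_ext ≈ 1.71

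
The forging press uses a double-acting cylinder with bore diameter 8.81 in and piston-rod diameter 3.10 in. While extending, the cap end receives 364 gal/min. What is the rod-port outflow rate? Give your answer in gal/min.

Q_out ≈ 319 gal/min

Cap-side area A_cap = π/4 × (8.81 in)² = 60.96 in^2
Rod-side annular area A_ann = π/4 × (8.81² − 3.10²) = 53.41 in^2
Piston speed v = Q_in/A_cap; rod-end outflow Q_out = v × A_ann = Q_in × A_ann/A_cap.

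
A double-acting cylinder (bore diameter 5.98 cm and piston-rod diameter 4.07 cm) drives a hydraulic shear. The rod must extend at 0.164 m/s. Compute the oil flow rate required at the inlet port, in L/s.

Cap-side area A_cap = π/4 × (5.98 cm)² = 28.09 cm^2
Q = A × v

Q ≈ 0.461 L/s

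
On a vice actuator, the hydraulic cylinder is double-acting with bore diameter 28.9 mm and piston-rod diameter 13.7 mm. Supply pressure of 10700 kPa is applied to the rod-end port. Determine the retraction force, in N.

Rod-side annular area A_ann = π/4 × (28.9² − 13.7²) = 508.6 mm^2
On retraction the pressure acts on the annular area (bore minus rod).
F = P × A_ann

F ≈ 5440 N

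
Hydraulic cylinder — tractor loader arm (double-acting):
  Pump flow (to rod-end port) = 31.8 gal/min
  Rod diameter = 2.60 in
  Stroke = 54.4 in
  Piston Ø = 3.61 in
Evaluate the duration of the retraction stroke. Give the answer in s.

Rod-side annular area A_ann = π/4 × (3.61² − 2.60²) = 4.926 in^2
Swept volume V = A × L; t = V / Q = A·L / Q

t ≈ 2.19 s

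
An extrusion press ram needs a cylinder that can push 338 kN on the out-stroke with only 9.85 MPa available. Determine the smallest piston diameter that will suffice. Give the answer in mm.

Extension force acts on the full piston face: F = P × (π/4)D².
D = √(4F / (πP)) = √(4 × 338 kN / (π × 9.85 MPa))

D ≈ 209 mm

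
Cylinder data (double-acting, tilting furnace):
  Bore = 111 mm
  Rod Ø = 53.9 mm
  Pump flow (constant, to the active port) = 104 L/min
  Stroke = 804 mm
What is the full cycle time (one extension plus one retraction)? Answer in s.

Cap-side area A_cap = π/4 × (111 mm)² = 9677 mm^2
Rod-side annular area A_ann = π/4 × (111² − 53.9²) = 7395 mm^2
t_ext = A_cap·L/Q = 4.489 s
t_ret = A_ann·L/Q = 3.430 s
t_cycle = t_ext + t_ret

t ≈ 7.92 s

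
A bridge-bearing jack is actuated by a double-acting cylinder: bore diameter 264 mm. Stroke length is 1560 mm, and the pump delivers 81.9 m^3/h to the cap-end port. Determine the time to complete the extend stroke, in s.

t ≈ 3.75 s

Cap-side area A_cap = π/4 × (264 mm)² = 54740 mm^2
Swept volume V = A × L; t = V / Q = A·L / Q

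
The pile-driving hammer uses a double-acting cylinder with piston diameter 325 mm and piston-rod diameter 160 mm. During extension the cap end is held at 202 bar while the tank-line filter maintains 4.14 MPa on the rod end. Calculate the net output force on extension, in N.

Cap-side area A_cap = π/4 × (325 mm)² = 82960 mm^2
Rod-side annular area A_ann = π/4 × (325² − 160²) = 62850 mm^2
Net thrust = P_cap·A_cap − P_rod·A_ann = 1.676e6 N − 2.602e5 N

F ≈ 1.42e6 N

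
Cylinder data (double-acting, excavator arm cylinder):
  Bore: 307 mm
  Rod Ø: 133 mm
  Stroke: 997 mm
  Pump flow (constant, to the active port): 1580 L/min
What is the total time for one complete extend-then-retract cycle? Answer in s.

Cap-side area A_cap = π/4 × (307 mm)² = 74020 mm^2
Rod-side annular area A_ann = π/4 × (307² − 133²) = 60130 mm^2
t_ext = A_cap·L/Q = 2.803 s
t_ret = A_ann·L/Q = 2.277 s
t_cycle = t_ext + t_ret

t ≈ 5.08 s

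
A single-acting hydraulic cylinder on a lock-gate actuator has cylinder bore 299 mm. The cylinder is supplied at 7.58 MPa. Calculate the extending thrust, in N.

F ≈ 5.32e5 N

Cap-side area A_cap = π/4 × (299 mm)² = 70220 mm^2
F = P × A_cap = 7.58 MPa × A_cap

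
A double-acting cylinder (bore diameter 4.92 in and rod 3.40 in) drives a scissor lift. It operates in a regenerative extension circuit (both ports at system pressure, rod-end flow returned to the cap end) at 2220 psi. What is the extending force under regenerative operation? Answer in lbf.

With equal pressure on both faces, forces on the annular region cancel; the net push is pressure × rod cross-section.
Rod cross-section A_rod = π/4 × (3.40 in)² = 9.079 in^2
F = P × A_rod

F ≈ 20200 lbf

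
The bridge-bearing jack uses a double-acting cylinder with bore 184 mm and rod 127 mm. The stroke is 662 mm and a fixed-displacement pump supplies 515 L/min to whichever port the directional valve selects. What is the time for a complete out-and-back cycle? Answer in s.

t ≈ 3.12 s

Cap-side area A_cap = π/4 × (184 mm)² = 26590 mm^2
Rod-side annular area A_ann = π/4 × (184² − 127²) = 13920 mm^2
t_ext = A_cap·L/Q = 2.051 s
t_ret = A_ann·L/Q = 1.074 s
t_cycle = t_ext + t_ret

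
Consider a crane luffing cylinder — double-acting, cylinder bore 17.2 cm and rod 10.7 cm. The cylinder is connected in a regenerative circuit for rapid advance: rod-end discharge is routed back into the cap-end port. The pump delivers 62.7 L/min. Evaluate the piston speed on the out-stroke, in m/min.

v ≈ 6.97 m/min

In regeneration the rod-end outflow joins the pump flow into the cap end, so the net volume the pump must supply per unit advance equals the rod cross-section area.
Rod cross-section A_rod = π/4 × (10.7 cm)² = 89.92 cm^2
v = Q_pump / A_rod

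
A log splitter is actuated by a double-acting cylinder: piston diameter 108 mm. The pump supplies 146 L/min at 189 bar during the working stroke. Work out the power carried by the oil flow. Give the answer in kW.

Hydraulic power = P × Q

W ≈ 46.0 kW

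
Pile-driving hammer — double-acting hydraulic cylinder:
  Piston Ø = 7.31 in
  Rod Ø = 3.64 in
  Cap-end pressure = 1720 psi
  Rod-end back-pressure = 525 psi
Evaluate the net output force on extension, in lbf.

Cap-side area A_cap = π/4 × (7.31 in)² = 41.97 in^2
Rod-side annular area A_ann = π/4 × (7.31² − 3.64²) = 31.56 in^2
Net thrust = P_cap·A_cap − P_rod·A_ann = 72190 lbf − 16570 lbf

F ≈ 55600 lbf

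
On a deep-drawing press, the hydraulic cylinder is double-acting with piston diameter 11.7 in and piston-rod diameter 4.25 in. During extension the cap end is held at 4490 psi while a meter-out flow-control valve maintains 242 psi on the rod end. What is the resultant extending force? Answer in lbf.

Cap-side area A_cap = π/4 × (11.7 in)² = 107.5 in^2
Rod-side annular area A_ann = π/4 × (11.7² − 4.25²) = 93.33 in^2
Net thrust = P_cap·A_cap − P_rod·A_ann = 4.827e5 lbf − 22590 lbf

F ≈ 4.60e5 lbf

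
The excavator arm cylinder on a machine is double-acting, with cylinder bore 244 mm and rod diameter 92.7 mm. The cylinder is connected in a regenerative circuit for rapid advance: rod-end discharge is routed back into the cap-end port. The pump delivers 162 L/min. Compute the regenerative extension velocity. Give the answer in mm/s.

v ≈ 400 mm/s

In regeneration the rod-end outflow joins the pump flow into the cap end, so the net volume the pump must supply per unit advance equals the rod cross-section area.
Rod cross-section A_rod = π/4 × (92.7 mm)² = 6749 mm^2
v = Q_pump / A_rod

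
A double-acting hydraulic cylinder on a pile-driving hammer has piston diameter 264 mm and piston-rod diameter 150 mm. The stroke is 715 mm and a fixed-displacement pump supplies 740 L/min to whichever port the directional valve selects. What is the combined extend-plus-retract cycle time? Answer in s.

t ≈ 5.32 s

Cap-side area A_cap = π/4 × (264 mm)² = 54740 mm^2
Rod-side annular area A_ann = π/4 × (264² − 150²) = 37070 mm^2
t_ext = A_cap·L/Q = 3.173 s
t_ret = A_ann·L/Q = 2.149 s
t_cycle = t_ext + t_ret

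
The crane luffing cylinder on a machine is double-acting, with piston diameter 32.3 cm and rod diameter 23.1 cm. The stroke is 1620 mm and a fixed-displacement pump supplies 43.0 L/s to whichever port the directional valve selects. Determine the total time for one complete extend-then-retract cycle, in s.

t ≈ 4.60 s

Cap-side area A_cap = π/4 × (32.3 cm)² = 819.4 cm^2
Rod-side annular area A_ann = π/4 × (32.3² − 23.1²) = 400.3 cm^2
t_ext = A_cap·L/Q = 3.087 s
t_ret = A_ann·L/Q = 1.508 s
t_cycle = t_ext + t_ret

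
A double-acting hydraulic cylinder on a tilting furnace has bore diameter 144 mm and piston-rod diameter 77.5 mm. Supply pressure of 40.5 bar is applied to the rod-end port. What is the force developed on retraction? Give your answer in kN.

F ≈ 46.9 kN

Rod-side annular area A_ann = π/4 × (144² − 77.5²) = 11570 mm^2
On retraction the pressure acts on the annular area (bore minus rod).
F = P × A_ann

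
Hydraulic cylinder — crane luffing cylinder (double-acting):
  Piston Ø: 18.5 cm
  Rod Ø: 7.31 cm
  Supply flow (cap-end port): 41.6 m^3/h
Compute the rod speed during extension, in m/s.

v ≈ 0.430 m/s

Cap-side area A_cap = π/4 × (18.5 cm)² = 268.8 cm^2
v = Q / A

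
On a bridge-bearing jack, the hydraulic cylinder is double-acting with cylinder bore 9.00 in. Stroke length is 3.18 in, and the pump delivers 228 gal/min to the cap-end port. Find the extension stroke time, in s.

Cap-side area A_cap = π/4 × (9.00 in)² = 63.62 in^2
Swept volume V = A × L; t = V / Q = A·L / Q

t ≈ 0.230 s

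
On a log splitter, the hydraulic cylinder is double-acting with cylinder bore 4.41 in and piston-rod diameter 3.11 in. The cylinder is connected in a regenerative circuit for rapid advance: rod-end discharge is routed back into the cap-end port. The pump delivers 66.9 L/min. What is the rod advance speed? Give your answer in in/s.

In regeneration the rod-end outflow joins the pump flow into the cap end, so the net volume the pump must supply per unit advance equals the rod cross-section area.
Rod cross-section A_rod = π/4 × (3.11 in)² = 7.596 in^2
v = Q_pump / A_rod

v ≈ 8.96 in/s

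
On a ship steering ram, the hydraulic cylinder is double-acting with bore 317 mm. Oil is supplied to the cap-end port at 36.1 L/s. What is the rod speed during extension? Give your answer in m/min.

v ≈ 27.4 m/min

Cap-side area A_cap = π/4 × (317 mm)² = 78920 mm^2
v = Q / A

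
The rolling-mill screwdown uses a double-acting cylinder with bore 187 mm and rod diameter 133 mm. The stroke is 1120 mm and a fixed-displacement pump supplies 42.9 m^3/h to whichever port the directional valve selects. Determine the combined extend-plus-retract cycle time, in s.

Cap-side area A_cap = π/4 × (187 mm)² = 27460 mm^2
Rod-side annular area A_ann = π/4 × (187² − 133²) = 13570 mm^2
t_ext = A_cap·L/Q = 2.581 s
t_ret = A_ann·L/Q = 1.276 s
t_cycle = t_ext + t_ret

t ≈ 3.86 s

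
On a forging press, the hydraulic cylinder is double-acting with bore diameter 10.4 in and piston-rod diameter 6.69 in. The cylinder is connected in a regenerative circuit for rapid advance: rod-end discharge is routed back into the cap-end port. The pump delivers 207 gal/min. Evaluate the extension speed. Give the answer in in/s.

In regeneration the rod-end outflow joins the pump flow into the cap end, so the net volume the pump must supply per unit advance equals the rod cross-section area.
Rod cross-section A_rod = π/4 × (6.69 in)² = 35.15 in^2
v = Q_pump / A_rod

v ≈ 22.7 in/s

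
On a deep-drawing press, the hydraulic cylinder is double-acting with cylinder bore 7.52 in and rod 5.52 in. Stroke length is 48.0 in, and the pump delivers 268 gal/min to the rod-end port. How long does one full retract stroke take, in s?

Rod-side annular area A_ann = π/4 × (7.52² − 5.52²) = 20.48 in^2
Swept volume V = A × L; t = V / Q = A·L / Q

t ≈ 0.953 s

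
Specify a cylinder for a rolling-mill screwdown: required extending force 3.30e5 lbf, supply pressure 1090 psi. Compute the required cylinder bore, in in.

Extension force acts on the full piston face: F = P × (π/4)D².
D = √(4F / (πP)) = √(4 × 3.30e5 lbf / (π × 1090 psi))

D ≈ 19.6 in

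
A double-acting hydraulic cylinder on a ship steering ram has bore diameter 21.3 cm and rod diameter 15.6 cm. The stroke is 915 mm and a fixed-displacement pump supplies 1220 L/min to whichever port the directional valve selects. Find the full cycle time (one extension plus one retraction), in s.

t ≈ 2.35 s

Cap-side area A_cap = π/4 × (21.3 cm)² = 356.3 cm^2
Rod-side annular area A_ann = π/4 × (21.3² − 15.6²) = 165.2 cm^2
t_ext = A_cap·L/Q = 1.603 s
t_ret = A_ann·L/Q = 0.7434 s
t_cycle = t_ext + t_ret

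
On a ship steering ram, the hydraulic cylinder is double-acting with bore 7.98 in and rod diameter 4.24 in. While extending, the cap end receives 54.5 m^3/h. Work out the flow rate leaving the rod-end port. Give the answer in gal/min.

Q_out ≈ 172 gal/min

Cap-side area A_cap = π/4 × (7.98 in)² = 50.01 in^2
Rod-side annular area A_ann = π/4 × (7.98² − 4.24²) = 35.89 in^2
Piston speed v = Q_in/A_cap; rod-end outflow Q_out = v × A_ann = Q_in × A_ann/A_cap.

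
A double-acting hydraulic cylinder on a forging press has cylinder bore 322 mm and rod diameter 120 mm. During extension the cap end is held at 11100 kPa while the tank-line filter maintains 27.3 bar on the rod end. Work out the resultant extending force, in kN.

F ≈ 712 kN

Cap-side area A_cap = π/4 × (322 mm)² = 81430 mm^2
Rod-side annular area A_ann = π/4 × (322² − 120²) = 70120 mm^2
Net thrust = P_cap·A_cap − P_rod·A_ann = 903.9 kN − 191.4 kN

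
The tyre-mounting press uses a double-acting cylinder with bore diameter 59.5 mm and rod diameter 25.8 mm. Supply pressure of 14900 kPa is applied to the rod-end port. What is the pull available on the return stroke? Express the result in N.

Rod-side annular area A_ann = π/4 × (59.5² − 25.8²) = 2258 mm^2
On retraction the pressure acts on the annular area (bore minus rod).
F = P × A_ann

F ≈ 33600 N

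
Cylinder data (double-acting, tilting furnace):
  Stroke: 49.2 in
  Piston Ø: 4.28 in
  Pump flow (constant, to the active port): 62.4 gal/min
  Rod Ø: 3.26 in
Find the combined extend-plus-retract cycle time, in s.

Cap-side area A_cap = π/4 × (4.28 in)² = 14.39 in^2
Rod-side annular area A_ann = π/4 × (4.28² − 3.26²) = 6.040 in^2
t_ext = A_cap·L/Q = 2.946 s
t_ret = A_ann·L/Q = 1.237 s
t_cycle = t_ext + t_ret

t ≈ 4.18 s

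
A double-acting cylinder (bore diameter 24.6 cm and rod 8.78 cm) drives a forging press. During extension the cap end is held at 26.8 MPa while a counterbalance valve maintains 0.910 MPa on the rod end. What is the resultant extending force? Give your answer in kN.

F ≈ 1240 kN

Cap-side area A_cap = π/4 × (24.6 cm)² = 475.3 cm^2
Rod-side annular area A_ann = π/4 × (24.6² − 8.78²) = 414.7 cm^2
Net thrust = P_cap·A_cap − P_rod·A_ann = 1274 kN − 37.74 kN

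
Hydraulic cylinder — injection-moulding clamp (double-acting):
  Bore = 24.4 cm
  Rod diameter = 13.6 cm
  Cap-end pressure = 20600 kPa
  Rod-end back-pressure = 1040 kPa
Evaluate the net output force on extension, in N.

Cap-side area A_cap = π/4 × (24.4 cm)² = 467.6 cm^2
Rod-side annular area A_ann = π/4 × (24.4² − 13.6²) = 322.3 cm^2
Net thrust = P_cap·A_cap − P_rod·A_ann = 9.632e5 N − 33520 N

F ≈ 9.30e5 N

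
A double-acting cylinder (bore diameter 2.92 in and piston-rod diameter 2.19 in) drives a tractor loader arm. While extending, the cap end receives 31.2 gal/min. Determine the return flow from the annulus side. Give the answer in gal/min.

Q_out ≈ 13.7 gal/min

Cap-side area A_cap = π/4 × (2.92 in)² = 6.697 in^2
Rod-side annular area A_ann = π/4 × (2.92² − 2.19²) = 2.930 in^2
Piston speed v = Q_in/A_cap; rod-end outflow Q_out = v × A_ann = Q_in × A_ann/A_cap.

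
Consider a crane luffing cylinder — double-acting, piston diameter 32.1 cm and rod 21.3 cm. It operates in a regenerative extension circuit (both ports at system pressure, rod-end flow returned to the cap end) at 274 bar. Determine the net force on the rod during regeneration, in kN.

With equal pressure on both faces, forces on the annular region cancel; the net push is pressure × rod cross-section.
Rod cross-section A_rod = π/4 × (21.3 cm)² = 356.3 cm^2
F = P × A_rod

F ≈ 976 kN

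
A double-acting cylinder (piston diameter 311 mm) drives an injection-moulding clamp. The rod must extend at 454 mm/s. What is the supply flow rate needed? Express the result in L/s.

Q ≈ 34.5 L/s

Cap-side area A_cap = π/4 × (311 mm)² = 75960 mm^2
Q = A × v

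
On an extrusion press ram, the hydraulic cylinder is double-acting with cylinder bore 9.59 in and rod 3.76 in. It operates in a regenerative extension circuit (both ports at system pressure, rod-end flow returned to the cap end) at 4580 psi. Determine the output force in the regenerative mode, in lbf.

With equal pressure on both faces, forces on the annular region cancel; the net push is pressure × rod cross-section.
Rod cross-section A_rod = π/4 × (3.76 in)² = 11.10 in^2
F = P × A_rod

F ≈ 50900 lbf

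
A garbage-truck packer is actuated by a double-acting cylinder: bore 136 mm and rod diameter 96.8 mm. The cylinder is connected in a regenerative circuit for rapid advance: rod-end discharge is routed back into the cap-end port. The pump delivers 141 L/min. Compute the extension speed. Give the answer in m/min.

v ≈ 19.2 m/min

In regeneration the rod-end outflow joins the pump flow into the cap end, so the net volume the pump must supply per unit advance equals the rod cross-section area.
Rod cross-section A_rod = π/4 × (96.8 mm)² = 7359 mm^2
v = Q_pump / A_rod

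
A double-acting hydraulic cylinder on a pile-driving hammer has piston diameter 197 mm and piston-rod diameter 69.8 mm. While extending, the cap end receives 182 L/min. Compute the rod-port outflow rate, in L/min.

Q_out ≈ 159 L/min

Cap-side area A_cap = π/4 × (197 mm)² = 30480 mm^2
Rod-side annular area A_ann = π/4 × (197² − 69.8²) = 26650 mm^2
Piston speed v = Q_in/A_cap; rod-end outflow Q_out = v × A_ann = Q_in × A_ann/A_cap.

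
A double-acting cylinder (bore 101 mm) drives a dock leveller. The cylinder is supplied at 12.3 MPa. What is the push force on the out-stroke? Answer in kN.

F ≈ 98.5 kN

Cap-side area A_cap = π/4 × (101 mm)² = 8012 mm^2
F = P × A_cap = 12.3 MPa × A_cap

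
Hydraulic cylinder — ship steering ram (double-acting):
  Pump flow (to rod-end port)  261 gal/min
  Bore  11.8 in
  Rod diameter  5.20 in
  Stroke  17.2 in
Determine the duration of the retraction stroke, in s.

t ≈ 1.51 s

Rod-side annular area A_ann = π/4 × (11.8² − 5.20²) = 88.12 in^2
Swept volume V = A × L; t = V / Q = A·L / Q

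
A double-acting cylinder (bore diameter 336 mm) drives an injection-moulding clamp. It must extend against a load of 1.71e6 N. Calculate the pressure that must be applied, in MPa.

Cap-side area A_cap = π/4 × (336 mm)² = 88670 mm^2
P = F / A = 1.71e6 N / A

P ≈ 19.3 MPa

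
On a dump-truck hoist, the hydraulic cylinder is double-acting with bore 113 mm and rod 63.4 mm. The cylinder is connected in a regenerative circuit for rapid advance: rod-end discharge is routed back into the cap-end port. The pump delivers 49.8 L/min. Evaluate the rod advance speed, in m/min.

v ≈ 15.8 m/min

In regeneration the rod-end outflow joins the pump flow into the cap end, so the net volume the pump must supply per unit advance equals the rod cross-section area.
Rod cross-section A_rod = π/4 × (63.4 mm)² = 3157 mm^2
v = Q_pump / A_rod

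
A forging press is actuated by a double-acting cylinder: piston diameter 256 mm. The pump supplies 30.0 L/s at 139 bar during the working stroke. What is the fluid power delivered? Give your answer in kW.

W ≈ 417 kW

Hydraulic power = P × Q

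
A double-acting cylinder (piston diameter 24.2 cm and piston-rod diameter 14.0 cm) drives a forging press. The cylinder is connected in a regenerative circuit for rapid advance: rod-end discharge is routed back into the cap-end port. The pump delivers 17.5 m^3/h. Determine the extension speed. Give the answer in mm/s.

In regeneration the rod-end outflow joins the pump flow into the cap end, so the net volume the pump must supply per unit advance equals the rod cross-section area.
Rod cross-section A_rod = π/4 × (14.0 cm)² = 153.9 cm^2
v = Q_pump / A_rod

v ≈ 316 mm/s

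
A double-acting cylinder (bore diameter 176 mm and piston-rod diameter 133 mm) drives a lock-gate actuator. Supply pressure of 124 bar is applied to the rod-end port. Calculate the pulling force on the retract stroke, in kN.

F ≈ 129 kN

Rod-side annular area A_ann = π/4 × (176² − 133²) = 10440 mm^2
On retraction the pressure acts on the annular area (bore minus rod).
F = P × A_ann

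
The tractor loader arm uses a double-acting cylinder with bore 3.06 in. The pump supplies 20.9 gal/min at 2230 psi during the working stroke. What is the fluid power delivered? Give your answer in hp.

W ≈ 27.2 hp

Hydraulic power = P × Q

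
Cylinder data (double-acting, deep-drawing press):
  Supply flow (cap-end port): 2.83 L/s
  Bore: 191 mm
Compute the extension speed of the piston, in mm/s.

Cap-side area A_cap = π/4 × (191 mm)² = 28650 mm^2
v = Q / A

v ≈ 98.8 mm/s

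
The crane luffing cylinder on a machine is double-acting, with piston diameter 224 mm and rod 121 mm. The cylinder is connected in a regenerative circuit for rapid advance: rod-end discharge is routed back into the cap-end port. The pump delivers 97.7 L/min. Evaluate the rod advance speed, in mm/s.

v ≈ 142 mm/s

In regeneration the rod-end outflow joins the pump flow into the cap end, so the net volume the pump must supply per unit advance equals the rod cross-section area.
Rod cross-section A_rod = π/4 × (121 mm)² = 11500 mm^2
v = Q_pump / A_rod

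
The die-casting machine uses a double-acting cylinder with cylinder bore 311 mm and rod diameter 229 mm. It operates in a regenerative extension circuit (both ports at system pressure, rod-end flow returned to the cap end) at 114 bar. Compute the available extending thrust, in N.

With equal pressure on both faces, forces on the annular region cancel; the net push is pressure × rod cross-section.
Rod cross-section A_rod = π/4 × (229 mm)² = 41190 mm^2
F = P × A_rod

F ≈ 4.70e5 N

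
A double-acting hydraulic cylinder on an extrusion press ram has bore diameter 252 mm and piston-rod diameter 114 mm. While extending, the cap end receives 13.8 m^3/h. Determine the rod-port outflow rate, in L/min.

Q_out ≈ 183 L/min

Cap-side area A_cap = π/4 × (252 mm)² = 49880 mm^2
Rod-side annular area A_ann = π/4 × (252² − 114²) = 39670 mm^2
Piston speed v = Q_in/A_cap; rod-end outflow Q_out = v × A_ann = Q_in × A_ann/A_cap.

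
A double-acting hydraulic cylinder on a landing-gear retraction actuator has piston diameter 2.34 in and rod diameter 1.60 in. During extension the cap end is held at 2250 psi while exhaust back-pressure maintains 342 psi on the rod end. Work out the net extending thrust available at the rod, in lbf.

Cap-side area A_cap = π/4 × (2.34 in)² = 4.301 in^2
Rod-side annular area A_ann = π/4 × (2.34² − 1.60²) = 2.290 in^2
Net thrust = P_cap·A_cap − P_rod·A_ann = 9676 lbf − 783.1 lbf

F ≈ 8890 lbf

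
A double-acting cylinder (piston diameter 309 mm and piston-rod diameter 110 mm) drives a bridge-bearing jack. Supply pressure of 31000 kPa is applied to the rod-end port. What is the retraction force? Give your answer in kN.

Rod-side annular area A_ann = π/4 × (309² − 110²) = 65490 mm^2
On retraction the pressure acts on the annular area (bore minus rod).
F = P × A_ann

F ≈ 2030 kN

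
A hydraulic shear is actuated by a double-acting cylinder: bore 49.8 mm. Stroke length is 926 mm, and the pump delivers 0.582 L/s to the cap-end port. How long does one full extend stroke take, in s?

Cap-side area A_cap = π/4 × (49.8 mm)² = 1948 mm^2
Swept volume V = A × L; t = V / Q = A·L / Q

t ≈ 3.10 s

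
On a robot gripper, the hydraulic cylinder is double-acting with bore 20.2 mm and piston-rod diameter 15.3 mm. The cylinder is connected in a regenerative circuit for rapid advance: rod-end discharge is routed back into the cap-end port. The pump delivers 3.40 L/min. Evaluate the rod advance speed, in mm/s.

In regeneration the rod-end outflow joins the pump flow into the cap end, so the net volume the pump must supply per unit advance equals the rod cross-section area.
Rod cross-section A_rod = π/4 × (15.3 mm)² = 183.9 mm^2
v = Q_pump / A_rod

v ≈ 308 mm/s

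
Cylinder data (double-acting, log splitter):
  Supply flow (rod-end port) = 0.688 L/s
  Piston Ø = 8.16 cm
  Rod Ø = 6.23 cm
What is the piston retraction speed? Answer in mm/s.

v ≈ 315 mm/s

Rod-side annular area A_ann = π/4 × (8.16² − 6.23²) = 21.81 cm^2
Flow into the rod-end port fills the annular volume.
v = Q / A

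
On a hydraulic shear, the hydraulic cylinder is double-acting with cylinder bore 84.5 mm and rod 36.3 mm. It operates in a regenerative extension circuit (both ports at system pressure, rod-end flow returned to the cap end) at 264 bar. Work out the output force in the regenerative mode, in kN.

F ≈ 27.3 kN

With equal pressure on both faces, forces on the annular region cancel; the net push is pressure × rod cross-section.
Rod cross-section A_rod = π/4 × (36.3 mm)² = 1035 mm^2
F = P × A_rod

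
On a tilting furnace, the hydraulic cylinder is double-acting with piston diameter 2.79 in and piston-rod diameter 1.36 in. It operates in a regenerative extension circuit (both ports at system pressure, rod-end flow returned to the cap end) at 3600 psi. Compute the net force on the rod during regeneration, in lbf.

With equal pressure on both faces, forces on the annular region cancel; the net push is pressure × rod cross-section.
Rod cross-section A_rod = π/4 × (1.36 in)² = 1.453 in^2
F = P × A_rod

F ≈ 5230 lbf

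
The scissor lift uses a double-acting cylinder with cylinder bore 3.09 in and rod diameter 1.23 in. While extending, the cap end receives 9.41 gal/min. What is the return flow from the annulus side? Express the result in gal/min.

Cap-side area A_cap = π/4 × (3.09 in)² = 7.499 in^2
Rod-side annular area A_ann = π/4 × (3.09² − 1.23²) = 6.311 in^2
Piston speed v = Q_in/A_cap; rod-end outflow Q_out = v × A_ann = Q_in × A_ann/A_cap.

Q_out ≈ 7.92 gal/min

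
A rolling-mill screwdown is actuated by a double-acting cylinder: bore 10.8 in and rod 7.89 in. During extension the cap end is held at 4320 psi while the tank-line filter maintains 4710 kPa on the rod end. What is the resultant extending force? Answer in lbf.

Cap-side area A_cap = π/4 × (10.8 in)² = 91.61 in^2
Rod-side annular area A_ann = π/4 × (10.8² − 7.89²) = 42.72 in^2
Net thrust = P_cap·A_cap − P_rod·A_ann = 3.958e5 lbf − 29180 lbf

F ≈ 3.67e5 lbf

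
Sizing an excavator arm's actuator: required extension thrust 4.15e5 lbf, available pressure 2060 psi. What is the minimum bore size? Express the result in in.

Extension force acts on the full piston face: F = P × (π/4)D².
D = √(4F / (πP)) = √(4 × 4.15e5 lbf / (π × 2060 psi))

D ≈ 16.0 in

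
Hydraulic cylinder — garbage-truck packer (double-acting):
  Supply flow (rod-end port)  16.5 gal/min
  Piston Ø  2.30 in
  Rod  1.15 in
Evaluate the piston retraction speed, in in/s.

v ≈ 20.4 in/s

Rod-side annular area A_ann = π/4 × (2.30² − 1.15²) = 3.116 in^2
Flow into the rod-end port fills the annular volume.
v = Q / A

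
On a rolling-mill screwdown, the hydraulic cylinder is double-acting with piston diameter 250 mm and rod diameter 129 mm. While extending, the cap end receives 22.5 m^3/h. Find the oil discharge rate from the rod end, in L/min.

Cap-side area A_cap = π/4 × (250 mm)² = 49090 mm^2
Rod-side annular area A_ann = π/4 × (250² − 129²) = 36020 mm^2
Piston speed v = Q_in/A_cap; rod-end outflow Q_out = v × A_ann = Q_in × A_ann/A_cap.

Q_out ≈ 275 L/min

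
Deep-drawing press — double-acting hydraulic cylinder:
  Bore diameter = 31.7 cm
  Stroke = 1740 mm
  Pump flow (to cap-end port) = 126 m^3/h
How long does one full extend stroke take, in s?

t ≈ 3.92 s

Cap-side area A_cap = π/4 × (31.7 cm)² = 789.2 cm^2
Swept volume V = A × L; t = V / Q = A·L / Q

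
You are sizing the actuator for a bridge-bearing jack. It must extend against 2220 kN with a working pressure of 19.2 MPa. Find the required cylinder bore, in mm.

Extension force acts on the full piston face: F = P × (π/4)D².
D = √(4F / (πP)) = √(4 × 2220 kN / (π × 19.2 MPa))

D ≈ 384 mm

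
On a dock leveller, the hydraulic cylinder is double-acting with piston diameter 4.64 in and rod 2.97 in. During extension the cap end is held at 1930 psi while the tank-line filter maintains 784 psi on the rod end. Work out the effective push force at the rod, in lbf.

F ≈ 24800 lbf

Cap-side area A_cap = π/4 × (4.64 in)² = 16.91 in^2
Rod-side annular area A_ann = π/4 × (4.64² − 2.97²) = 9.981 in^2
Net thrust = P_cap·A_cap − P_rod·A_ann = 32630 lbf − 7825 lbf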